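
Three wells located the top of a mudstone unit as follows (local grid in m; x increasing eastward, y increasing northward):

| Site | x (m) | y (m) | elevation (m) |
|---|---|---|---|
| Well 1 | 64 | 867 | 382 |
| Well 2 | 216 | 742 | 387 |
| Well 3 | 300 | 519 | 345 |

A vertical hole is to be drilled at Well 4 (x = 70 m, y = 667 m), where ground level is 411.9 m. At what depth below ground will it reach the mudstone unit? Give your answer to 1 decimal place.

Let the plane be z = a·x + b·y + c.
Well 2−Well 1: 152a − 125b = 5;  Well 3−Well 1: 236a − 348b = −37.
Solving gives a = 0.27206, b = 0.29082.
Then c = 382 − a·64 − b·867 = 112.45.
At (70, 667): z_contact = 19.04 + 193.98 + 112.45 = 325.47 m.
Depth below ground = 411.9 − 325.47 = 86.4 m.

86.4 m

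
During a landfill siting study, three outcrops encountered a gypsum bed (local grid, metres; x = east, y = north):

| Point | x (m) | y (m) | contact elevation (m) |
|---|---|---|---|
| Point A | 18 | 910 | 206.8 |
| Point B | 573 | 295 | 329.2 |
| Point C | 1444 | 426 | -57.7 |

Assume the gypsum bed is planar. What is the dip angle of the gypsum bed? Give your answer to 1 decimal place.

Two edge vectors: Point A→Point B = (555, -615, 122.4), Point A→Point C = (1426, -484, -264.5).
Normal n = (Point A→Point B) × (Point A→Point C) = (221909.1, 321339.9, 608370).
So ∂z/∂x = −n_x/n_z = −0.36476 and ∂z/∂y = −n_y/n_z = −0.52820.
Gradient magnitude |∇z| = √(a² + b²) = √(0.13305 + 0.27899) = 0.64191.
True dip = arctan(0.64191) = 32.7°, dipping toward NE (azimuth ≈ 035°).

32.7°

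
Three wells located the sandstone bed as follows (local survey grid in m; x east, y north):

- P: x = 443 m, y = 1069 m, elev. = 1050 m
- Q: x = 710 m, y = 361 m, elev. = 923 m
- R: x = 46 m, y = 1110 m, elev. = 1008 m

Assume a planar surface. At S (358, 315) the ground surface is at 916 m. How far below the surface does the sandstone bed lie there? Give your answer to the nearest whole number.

49 m

Two edge vectors: P→Q = (267, -708, -127), P→R = (-397, 41, -42).
Normal n = (P→Q) × (P→R) = (34943, 61633, -270129).
So ∂z/∂x = −n_x/n_z = 0.12936 and ∂z/∂y = −n_y/n_z = 0.22816.
Intercept c from P: 1050 − 57.31 − 243.90 = 748.79.
At (358, 315): z_contact = 46.3 + 71.9 + 748.79 = 867.0 m.
Depth below ground = 916 − 867.0 = 49 m.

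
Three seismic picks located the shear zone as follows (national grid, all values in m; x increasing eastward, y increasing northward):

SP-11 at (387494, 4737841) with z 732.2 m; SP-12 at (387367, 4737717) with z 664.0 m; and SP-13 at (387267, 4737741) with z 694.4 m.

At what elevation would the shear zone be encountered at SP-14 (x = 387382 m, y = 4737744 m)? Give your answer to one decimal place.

680.6 m

Let the plane be z = a·x + b·y + c.
SP-12−SP-11: −127a − 124b = −68.2;  SP-13−SP-11: −227a − 100b = −37.8.
Solving gives a = −0.138063180, b = 0.691403418.
Then c = 732.2 − a·387494 − b·4737841 = −3221528.61.
At (387382, 4737744): z = −53483.2 + 3275692.4 − 3221528.61 = 680.6 m.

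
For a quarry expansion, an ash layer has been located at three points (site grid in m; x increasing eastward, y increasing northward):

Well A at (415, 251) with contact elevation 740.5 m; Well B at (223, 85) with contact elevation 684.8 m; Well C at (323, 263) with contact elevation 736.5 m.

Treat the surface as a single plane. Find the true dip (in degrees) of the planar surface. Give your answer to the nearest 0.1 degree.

Two edge vectors: Well A→Well B = (-192, -166, -55.7), Well A→Well C = (-92, 12, -4).
Normal n = (Well A→Well B) × (Well A→Well C) = (1332.4, 4356.4, -17576).
So ∂z/∂x = −n_x/n_z = 0.07581 and ∂z/∂y = −n_y/n_z = 0.24786.
Gradient magnitude |∇z| = √(a² + b²) = √(0.00575 + 0.06143) = 0.25919.
True dip = arctan(0.25919) = 14.5°, dipping toward SSW (azimuth ≈ 197°).

14.5°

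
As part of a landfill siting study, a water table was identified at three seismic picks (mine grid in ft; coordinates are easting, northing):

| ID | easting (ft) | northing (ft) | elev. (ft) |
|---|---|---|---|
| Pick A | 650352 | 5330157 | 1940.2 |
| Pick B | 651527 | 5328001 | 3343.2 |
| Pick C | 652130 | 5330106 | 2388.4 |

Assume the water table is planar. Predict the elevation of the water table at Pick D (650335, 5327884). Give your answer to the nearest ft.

Let the plane be z = a·easting + b·northing + c.
Pick B−Pick A: 1175a − 2156b = 1403;  Pick C−Pick A: 1778a − 51b = 448.2.
Solving gives a = 0.23712196, b = −0.52151285.
Then c = 1940.2 − a·650352 − b·5330157 = 2627472.81.
At (650335, 5327884): z = 154208.7 − 2778560.0 + 2627472.81 = 3121.6 ft.

3122 ft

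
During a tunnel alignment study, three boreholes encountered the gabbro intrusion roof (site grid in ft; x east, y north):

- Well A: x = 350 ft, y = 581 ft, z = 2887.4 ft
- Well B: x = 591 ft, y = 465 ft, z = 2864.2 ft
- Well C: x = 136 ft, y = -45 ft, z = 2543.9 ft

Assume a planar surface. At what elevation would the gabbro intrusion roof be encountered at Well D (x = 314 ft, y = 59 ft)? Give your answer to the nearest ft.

Let the plane be z = a·x + b·y + c.
Well B−Well A: 241a − 116b = −23.2;  Well C−Well A: −214a − 626b = −343.5.
Solving gives a = 0.14413, b = 0.49945.
Then c = 2887.4 − a·350 − b·581 = 2546.77.
At (314, 59): z = 45.3 + 29.5 + 2546.77 = 2621.5 ft.

2621 ft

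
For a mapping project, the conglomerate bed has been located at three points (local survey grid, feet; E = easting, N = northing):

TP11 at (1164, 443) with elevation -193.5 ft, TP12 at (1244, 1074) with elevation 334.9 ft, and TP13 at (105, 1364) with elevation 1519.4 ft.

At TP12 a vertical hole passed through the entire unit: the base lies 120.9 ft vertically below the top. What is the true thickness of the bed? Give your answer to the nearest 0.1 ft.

Two edge vectors: TP11→TP12 = (80, 631, 528.4), TP11→TP13 = (-1059, 921, 1712.9).
Normal n = (TP11→TP12) × (TP11→TP13) = (594183.5, -696607.6, 741909).
So ∂z/∂E = −n_x/n_z = −0.80088 and ∂z/∂N = −n_y/n_z = 0.93894.
|∇z| = √(a²+b²) = 1.23411, so dip δ = arctan(1.23411) = 50.98°.
True thickness = vertical thickness × cos δ = 120.9 × cos 50.98° = 76.1 ft.

76.1 ft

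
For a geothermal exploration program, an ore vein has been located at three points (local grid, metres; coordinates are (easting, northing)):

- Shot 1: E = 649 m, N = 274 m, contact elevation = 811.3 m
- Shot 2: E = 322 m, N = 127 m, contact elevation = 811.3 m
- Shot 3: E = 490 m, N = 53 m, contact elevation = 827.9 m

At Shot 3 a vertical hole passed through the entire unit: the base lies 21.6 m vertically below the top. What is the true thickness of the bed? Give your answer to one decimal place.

21.4 m

Let the plane be z = a·E + b·N + c.
Shot 2−Shot 1: −327a − 147b = 0;  Shot 3−Shot 1: −159a − 221b = 16.6.
Solving gives a = 0.04991, b = −0.11102.
|∇z| = √(a²+b²) = 0.12172, so dip δ = arctan(0.12172) = 6.94°.
True thickness = vertical thickness × cos δ = 21.6 × cos 6.94° = 21.4 m.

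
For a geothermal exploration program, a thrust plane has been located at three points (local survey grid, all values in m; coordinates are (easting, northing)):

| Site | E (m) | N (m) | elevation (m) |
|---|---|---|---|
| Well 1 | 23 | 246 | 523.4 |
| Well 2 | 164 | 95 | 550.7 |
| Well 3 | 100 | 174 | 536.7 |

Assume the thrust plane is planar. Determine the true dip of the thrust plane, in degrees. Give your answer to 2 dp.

8.89°

Let the plane be z = a·E + b·N + c.
Well 2−Well 1: 141a − 151b = 27.3;  Well 3−Well 1: 77a − 72b = 13.3.
Solving gives a = 0.02895, b = −0.15376.
Gradient magnitude |∇z| = √(a² + b²) = √(0.00084 + 0.02364) = 0.15646.
True dip = arctan(0.15646) = 8.89°, dipping toward N (azimuth ≈ 349°).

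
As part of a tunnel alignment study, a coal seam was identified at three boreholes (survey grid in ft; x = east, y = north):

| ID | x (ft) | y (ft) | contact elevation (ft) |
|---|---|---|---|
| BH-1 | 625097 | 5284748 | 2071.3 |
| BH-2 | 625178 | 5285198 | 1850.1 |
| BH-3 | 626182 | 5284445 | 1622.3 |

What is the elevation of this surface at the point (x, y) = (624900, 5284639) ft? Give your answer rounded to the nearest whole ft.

Let the plane be z = a·x + b·y + c.
BH-2−BH-1: 81a + 450b = −221.2;  BH-3−BH-1: 1085a − 303b = −449.
Solving gives a = −0.52472167, b = −0.39710565.
Then c = 2071.3 − a·625097 − b·5284748 = 2428676.56.
At (624900, 5284639): z = −327898.6 − 2098560.0 + 2428676.56 = 2218.0 ft.

2218 ft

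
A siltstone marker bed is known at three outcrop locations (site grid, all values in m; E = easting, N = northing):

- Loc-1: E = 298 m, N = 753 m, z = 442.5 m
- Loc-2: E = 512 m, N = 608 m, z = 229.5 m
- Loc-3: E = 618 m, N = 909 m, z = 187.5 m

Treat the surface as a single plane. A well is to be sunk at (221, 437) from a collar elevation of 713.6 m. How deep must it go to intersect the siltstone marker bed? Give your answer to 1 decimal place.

Let the plane be z = a·E + b·N + c.
Loc-2−Loc-1: 214a − 145b = −213;  Loc-3−Loc-1: 320a + 156b = −255.
Solving gives a = −0.87991, b = 0.17033.
Then c = 442.5 − a·298 − b·753 = 576.45.
At (221, 437): z_contact = −194.46 + 74.44 + 576.45 = 456.43 m.
Depth below ground = 713.6 − 456.43 = 257.2 m.

257.2 m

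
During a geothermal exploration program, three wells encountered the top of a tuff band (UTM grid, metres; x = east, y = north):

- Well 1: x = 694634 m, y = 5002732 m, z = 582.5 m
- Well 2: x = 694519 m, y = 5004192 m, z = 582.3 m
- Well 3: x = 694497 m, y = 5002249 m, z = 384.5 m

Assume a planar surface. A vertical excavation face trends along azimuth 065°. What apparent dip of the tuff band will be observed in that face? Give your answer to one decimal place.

46.8°

Let the plane be z = a·x + b·y + c.
Well 2−Well 1: −115a + 1460b = −0.2;  Well 3−Well 1: −137a − 483b = −198.
Solving gives a = 1.13152, b = 0.08899.
Unit vector along 065° is (sin 65°, cos 65°) = (0.9063, 0.4226).
Slope in that direction = a·(0.9063) + b·(0.4226) = 1.06311.
Apparent dip = arctan|1.06311| = 46.8° (true dip is 48.6°, so apparent ≤ true as expected).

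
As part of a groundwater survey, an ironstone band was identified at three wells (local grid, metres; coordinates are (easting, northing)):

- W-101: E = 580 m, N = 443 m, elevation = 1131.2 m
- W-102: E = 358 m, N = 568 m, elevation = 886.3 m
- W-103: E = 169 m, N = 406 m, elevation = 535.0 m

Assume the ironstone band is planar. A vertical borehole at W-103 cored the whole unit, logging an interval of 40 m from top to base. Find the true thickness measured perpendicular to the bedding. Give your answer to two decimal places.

Let the plane be z = a·E + b·N + c.
W-102−W-101: −222a + 125b = −244.9;  W-103−W-101: −411a − 37b = −596.2.
Solving gives a = 1.40271, b = 0.53202.
|∇z| = √(a²+b²) = 1.50022, so dip δ = arctan(1.50022) = 56.31°.
True thickness = vertical thickness × cos δ = 40 × cos 56.31° = 22.19 m.

22.19 m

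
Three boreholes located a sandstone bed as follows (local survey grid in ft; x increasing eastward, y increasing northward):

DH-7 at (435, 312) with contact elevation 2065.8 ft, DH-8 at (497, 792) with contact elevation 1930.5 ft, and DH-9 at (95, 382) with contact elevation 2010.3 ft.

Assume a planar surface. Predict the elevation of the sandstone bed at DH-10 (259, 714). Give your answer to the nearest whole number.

1929 ft

Let the plane be z = a·x + b·y + c.
DH-8−DH-7: 62a + 480b = −135.3;  DH-9−DH-7: −340a + 70b = −55.5.
Solving gives a = 0.10248, b = −0.29511.
Then c = 2065.8 − a·435 − b·312 = 2113.30.
At (259, 714): z = 26.5 − 210.7 + 2113.30 = 1929.1 ft.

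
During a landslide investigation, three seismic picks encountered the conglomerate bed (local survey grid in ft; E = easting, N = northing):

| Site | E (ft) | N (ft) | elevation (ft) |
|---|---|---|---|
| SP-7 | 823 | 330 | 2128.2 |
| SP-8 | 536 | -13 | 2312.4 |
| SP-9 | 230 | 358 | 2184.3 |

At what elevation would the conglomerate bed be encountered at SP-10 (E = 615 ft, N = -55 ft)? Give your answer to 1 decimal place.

Let the plane be z = a·E + b·N + c.
SP-8−SP-7: −287a − 343b = 184.2;  SP-9−SP-7: −593a + 28b = 56.1.
Solving gives a = −0.11540, b = −0.44047.
Then c = 2128.2 − a·823 − b·330 = 2368.53.
At (615, -55): z = −71.0 + 24.2 + 2368.53 = 2321.8 ft.

2321.8 ft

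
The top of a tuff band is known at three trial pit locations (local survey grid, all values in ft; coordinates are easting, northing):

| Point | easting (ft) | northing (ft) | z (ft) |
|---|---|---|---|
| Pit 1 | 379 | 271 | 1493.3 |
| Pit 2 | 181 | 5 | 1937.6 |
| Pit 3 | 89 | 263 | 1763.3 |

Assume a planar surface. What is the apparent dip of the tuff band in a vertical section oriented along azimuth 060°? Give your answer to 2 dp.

52.03°

Two edge vectors: Pit 1→Pit 2 = (-198, -266, 444.3), Pit 1→Pit 3 = (-290, -8, 270).
Normal n = (Pit 1→Pit 2) × (Pit 1→Pit 3) = (-68265.6, -75387, -75556).
So ∂z/∂easting = −n_x/n_z = −0.90351 and ∂z/∂northing = −n_y/n_z = −0.99776.
Unit vector along 060° is (sin 60°, cos 60°) = (0.8660, 0.5000).
Slope in that direction = a·(0.8660) + b·(0.5000) = −1.28134.
Apparent dip = arctan|1.28134| = 52.03° (true dip is 53.4°, so apparent ≤ true as expected).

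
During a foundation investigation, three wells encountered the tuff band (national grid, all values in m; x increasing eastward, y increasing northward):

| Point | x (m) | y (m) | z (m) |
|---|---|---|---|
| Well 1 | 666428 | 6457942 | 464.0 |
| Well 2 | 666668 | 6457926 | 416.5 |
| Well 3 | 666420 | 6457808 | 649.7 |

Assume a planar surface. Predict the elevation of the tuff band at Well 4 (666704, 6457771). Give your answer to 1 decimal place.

618.2 m

Let the plane be z = a·x + b·y + c.
Well 2−Well 1: 240a − 16b = −47.5;  Well 3−Well 1: −8a − 134b = 185.7.
Solving gives a = −0.289153865, b = −1.368557978.
Then c = 464 − a·666428 − b·6457942 = 9031232.28.
At (666704, 6457771): z = −192780.0 − 8837834.0 + 9031232.28 = 618.2 m.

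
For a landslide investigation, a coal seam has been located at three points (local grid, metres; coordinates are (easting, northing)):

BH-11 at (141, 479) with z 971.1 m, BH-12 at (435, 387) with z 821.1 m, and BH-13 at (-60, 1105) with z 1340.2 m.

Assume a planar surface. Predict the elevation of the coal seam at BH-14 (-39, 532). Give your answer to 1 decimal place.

Two edge vectors: BH-11→BH-12 = (294, -92, -150), BH-11→BH-13 = (-201, 626, 369.1).
Normal n = (BH-11→BH-12) × (BH-11→BH-13) = (59942.8, -78365.4, 165552).
So ∂z/∂E = −n_x/n_z = −0.362078 and ∂z/∂N = −n_y/n_z = 0.473358.
Intercept c from BH-11: 971.1 + 51.05 − 226.74 = 795.41.
At (-39, 532): z = 14.1 + 251.8 + 795.41 = 1061.4 m.

1061.4 m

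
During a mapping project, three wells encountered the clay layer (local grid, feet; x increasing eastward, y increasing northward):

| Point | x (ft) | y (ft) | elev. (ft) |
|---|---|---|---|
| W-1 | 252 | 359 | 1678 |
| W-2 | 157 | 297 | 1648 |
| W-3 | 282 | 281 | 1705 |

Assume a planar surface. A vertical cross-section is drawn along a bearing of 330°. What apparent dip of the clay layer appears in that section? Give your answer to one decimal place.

20.4°

Two edge vectors: W-1→W-2 = (-95, -62, -30), W-1→W-3 = (30, -78, 27).
Normal n = (W-1→W-2) × (W-1→W-3) = (-4014, 1665, 9270).
So ∂z/∂x = −n_x/n_z = 0.43301 and ∂z/∂y = −n_y/n_z = −0.17961.
Unit vector along 330° is (sin 330°, cos 330°) = (-0.5000, 0.8660).
Slope in that direction = a·(-0.5000) + b·(0.8660) = −0.37205.
Apparent dip = arctan|0.37205| = 20.4° (true dip is 25.1°, so apparent ≤ true as expected).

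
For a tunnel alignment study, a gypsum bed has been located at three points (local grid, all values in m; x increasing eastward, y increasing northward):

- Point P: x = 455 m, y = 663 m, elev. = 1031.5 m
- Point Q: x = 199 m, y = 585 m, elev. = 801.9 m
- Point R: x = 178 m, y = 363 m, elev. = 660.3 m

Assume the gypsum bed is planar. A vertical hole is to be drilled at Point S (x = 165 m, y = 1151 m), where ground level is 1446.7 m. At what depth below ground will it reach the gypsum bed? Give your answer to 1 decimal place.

347.1 m

Two edge vectors: Point P→Point Q = (-256, -78, -229.6), Point P→Point R = (-277, -300, -371.2).
Normal n = (Point P→Point Q) × (Point P→Point R) = (-39926.4, -31428, 55194).
So ∂z/∂x = −n_x/n_z = 0.723383 and ∂z/∂y = −n_y/n_z = 0.569410.
Intercept c from Point P: 1031.5 − 329.14 − 377.52 = 324.84.
At (165, 1151): z_contact = 119.36 + 655.39 + 324.84 = 1099.59 m.
Depth below ground = 1446.7 − 1099.59 = 347.1 m.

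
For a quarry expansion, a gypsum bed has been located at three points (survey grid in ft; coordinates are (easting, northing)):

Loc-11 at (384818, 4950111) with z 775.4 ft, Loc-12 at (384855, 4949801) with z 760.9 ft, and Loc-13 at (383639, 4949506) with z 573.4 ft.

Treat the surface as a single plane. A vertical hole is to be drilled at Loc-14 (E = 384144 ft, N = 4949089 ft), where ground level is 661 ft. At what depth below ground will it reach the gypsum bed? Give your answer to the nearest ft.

Let the plane be z = a·E + b·N + c.
Loc-12−Loc-11: 37a − 310b = −14.5;  Loc-13−Loc-11: −1179a − 605b = −202.
Solving gives a = 0.13882694, b = 0.06334386.
Then c = 775.4 − a·384818 − b·4950111 = −366206.85.
At (384144, 4949089): z_contact = 53329.5 + 313494.4 − 366206.85 = 617.1 ft.
Depth below ground = 661 − 617.1 = 44 ft.

44 ft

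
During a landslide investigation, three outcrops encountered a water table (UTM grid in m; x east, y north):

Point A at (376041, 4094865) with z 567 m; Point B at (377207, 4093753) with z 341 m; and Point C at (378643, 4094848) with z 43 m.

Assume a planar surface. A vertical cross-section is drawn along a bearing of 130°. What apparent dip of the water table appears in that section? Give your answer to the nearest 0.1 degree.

8.5°

Let the plane be z = a·x + b·y + c.
Point B−Point A: 1166a − 1112b = −226;  Point C−Point A: 2602a − 17b = −524.
Solving gives a = −0.20144, b = −0.00798.
Unit vector along 130° is (sin 130°, cos 130°) = (0.7660, -0.6428).
Slope in that direction = a·(0.7660) + b·(-0.6428) = −0.14918.
Apparent dip = arctan|0.14918| = 8.5° (true dip is 11.4°, so apparent ≤ true as expected).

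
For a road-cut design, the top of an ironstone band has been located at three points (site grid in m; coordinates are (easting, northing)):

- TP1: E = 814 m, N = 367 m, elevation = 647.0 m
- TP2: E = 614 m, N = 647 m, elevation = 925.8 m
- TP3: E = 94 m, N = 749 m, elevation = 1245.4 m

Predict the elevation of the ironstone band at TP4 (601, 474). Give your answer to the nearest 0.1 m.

820.1 m

Two edge vectors: TP1→TP2 = (-200, 280, 278.8), TP1→TP3 = (-720, 382, 598.4).
Normal n = (TP1→TP2) × (TP1→TP3) = (61050.4, -81056, 125200).
So ∂z/∂E = −n_x/n_z = −0.48762 and ∂z/∂N = −n_y/n_z = 0.64741.
Intercept c from TP1: 647 + 396.93 − 237.60 = 806.32.
At (601, 474): z = −293.1 + 306.9 + 806.32 = 820.1 m.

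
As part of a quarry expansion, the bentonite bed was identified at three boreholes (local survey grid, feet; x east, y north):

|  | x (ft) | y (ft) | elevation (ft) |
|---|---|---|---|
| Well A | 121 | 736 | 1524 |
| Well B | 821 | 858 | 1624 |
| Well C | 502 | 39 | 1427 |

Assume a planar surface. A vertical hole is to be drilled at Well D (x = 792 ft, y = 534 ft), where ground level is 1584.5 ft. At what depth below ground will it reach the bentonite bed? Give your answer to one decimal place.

27.9 ft

Let the plane be z = a·x + b·y + c.
Well B−Well A: 700a + 122b = 100;  Well C−Well A: 381a − 697b = −97.
Solving gives a = 0.10829, b = 0.19836.
Then c = 1524 − a·121 − b·736 = 1364.90.
At (792, 534): z_contact = 85.76 + 105.92 + 1364.90 = 1556.59 ft.
Depth below ground = 1584.5 − 1556.59 = 27.9 ft.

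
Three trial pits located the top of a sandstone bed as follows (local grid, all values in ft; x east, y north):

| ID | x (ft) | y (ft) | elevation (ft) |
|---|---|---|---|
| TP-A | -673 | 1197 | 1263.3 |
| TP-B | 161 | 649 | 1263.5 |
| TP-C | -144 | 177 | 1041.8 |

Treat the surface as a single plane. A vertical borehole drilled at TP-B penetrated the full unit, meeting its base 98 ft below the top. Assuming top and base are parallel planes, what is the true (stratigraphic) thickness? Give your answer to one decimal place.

Let the plane be z = a·x + b·y + c.
TP-B−TP-A: 834a − 548b = 0.2;  TP-C−TP-A: 529a − 1020b = −221.5.
Solving gives a = 0.21681, b = 0.32960.
|∇z| = √(a²+b²) = 0.39452, so dip δ = arctan(0.39452) = 21.53°.
True thickness = vertical thickness × cos δ = 98 × cos 21.53° = 91.2 ft.

91.2 ft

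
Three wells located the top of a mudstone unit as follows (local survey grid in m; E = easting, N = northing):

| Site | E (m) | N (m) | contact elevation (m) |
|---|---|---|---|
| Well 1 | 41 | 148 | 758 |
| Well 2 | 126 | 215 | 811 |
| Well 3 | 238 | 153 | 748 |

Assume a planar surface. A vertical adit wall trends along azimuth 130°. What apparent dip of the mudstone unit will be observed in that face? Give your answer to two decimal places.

Two edge vectors: Well 1→Well 2 = (85, 67, 53), Well 1→Well 3 = (197, 5, -10).
Normal n = (Well 1→Well 2) × (Well 1→Well 3) = (-935, 11291, -12774).
So ∂z/∂E = −n_x/n_z = −0.07320 and ∂z/∂N = −n_y/n_z = 0.88390.
Unit vector along 130° is (sin 130°, cos 130°) = (0.7660, -0.6428).
Slope in that direction = a·(0.7660) + b·(-0.6428) = −0.62423.
Apparent dip = arctan|0.62423| = 31.97° (true dip is 41.6°, so apparent ≤ true as expected).

31.97°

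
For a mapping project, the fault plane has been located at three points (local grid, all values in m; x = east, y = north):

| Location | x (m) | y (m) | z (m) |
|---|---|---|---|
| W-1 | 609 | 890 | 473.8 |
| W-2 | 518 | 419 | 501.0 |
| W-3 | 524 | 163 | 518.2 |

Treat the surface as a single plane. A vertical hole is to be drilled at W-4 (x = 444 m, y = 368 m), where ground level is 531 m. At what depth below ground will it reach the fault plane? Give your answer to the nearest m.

30 m

Two edge vectors: W-1→W-2 = (-91, -471, 27.2), W-1→W-3 = (-85, -727, 44.4).
Normal n = (W-1→W-2) × (W-1→W-3) = (-1138, 1728.4, 26122).
So ∂z/∂x = −n_x/n_z = 0.04356 and ∂z/∂y = −n_y/n_z = −0.06617.
Intercept c from W-1: 473.8 − 26.53 + 58.89 = 506.16.
At (444, 368): z_contact = 19.3 − 24.3 + 506.16 = 501.2 m.
Depth below ground = 531 − 501.2 = 30 m.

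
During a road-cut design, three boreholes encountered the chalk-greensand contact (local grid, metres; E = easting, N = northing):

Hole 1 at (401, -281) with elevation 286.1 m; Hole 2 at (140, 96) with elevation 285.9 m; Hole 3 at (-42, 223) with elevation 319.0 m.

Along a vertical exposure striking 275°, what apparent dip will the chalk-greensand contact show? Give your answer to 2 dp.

18.26°

Let the plane be z = a·E + b·N + c.
Hole 2−Hole 1: −261a + 377b = −0.2;  Hole 3−Hole 1: −443a + 504b = 32.9.
Solving gives a = −0.35256, b = −0.24461.
Unit vector along 275° is (sin 275°, cos 275°) = (-0.9962, 0.0872).
Slope in that direction = a·(-0.9962) + b·(0.0872) = 0.32990.
Apparent dip = arctan|0.32990| = 18.26° (true dip is 23.2°, so apparent ≤ true as expected).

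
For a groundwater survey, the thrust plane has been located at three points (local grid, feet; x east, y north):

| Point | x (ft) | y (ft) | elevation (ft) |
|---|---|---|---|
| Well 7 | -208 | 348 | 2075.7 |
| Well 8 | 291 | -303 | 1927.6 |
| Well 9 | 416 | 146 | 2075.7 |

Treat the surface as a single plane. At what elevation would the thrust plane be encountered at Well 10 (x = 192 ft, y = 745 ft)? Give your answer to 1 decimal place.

2235.0 ft

Two edge vectors: Well 7→Well 8 = (499, -651, -148.1), Well 7→Well 9 = (624, -202, 0).
Normal n = (Well 7→Well 8) × (Well 7→Well 9) = (-29916.2, -92414.4, 305426).
So ∂z/∂x = −n_x/n_z = 0.09795 and ∂z/∂y = −n_y/n_z = 0.30258.
Intercept c from Well 7: 2075.7 + 20.37 − 105.30 = 1990.78.
At (192, 745): z = 18.8 + 225.4 + 1990.78 = 2235.0 ft.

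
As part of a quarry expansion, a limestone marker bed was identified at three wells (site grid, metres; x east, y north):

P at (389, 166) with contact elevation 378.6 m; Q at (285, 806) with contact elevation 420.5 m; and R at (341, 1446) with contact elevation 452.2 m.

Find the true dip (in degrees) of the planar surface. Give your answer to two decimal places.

Two edge vectors: P→Q = (-104, 640, 41.9), P→R = (-48, 1280, 73.6).
Normal n = (P→Q) × (P→R) = (-6528, 5643.2, -102400).
So ∂z/∂x = −n_x/n_z = −0.06375 and ∂z/∂y = −n_y/n_z = 0.05511.
Gradient magnitude |∇z| = √(a² + b²) = √(0.00406 + 0.00304) = 0.08427.
True dip = arctan(0.08427) = 4.82°, dipping toward SE (azimuth ≈ 131°).

4.82°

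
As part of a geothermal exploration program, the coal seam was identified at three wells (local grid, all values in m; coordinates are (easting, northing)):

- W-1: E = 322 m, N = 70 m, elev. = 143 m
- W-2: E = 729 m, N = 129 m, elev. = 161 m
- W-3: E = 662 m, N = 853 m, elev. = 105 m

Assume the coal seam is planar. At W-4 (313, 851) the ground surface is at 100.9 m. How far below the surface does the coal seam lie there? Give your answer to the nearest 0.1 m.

Let the plane be z = a·E + b·N + c.
W-2−W-1: 407a + 59b = 18;  W-3−W-1: 340a + 783b = −38.
Solving gives a = 0.05470, b = −0.07229.
Then c = 143 − a·322 − b·70 = 130.45.
At (313, 851): z_contact = 17.12 − 61.52 + 130.45 = 86.05 m.
Depth below ground = 100.9 − 86.05 = 14.8 m.

14.8 m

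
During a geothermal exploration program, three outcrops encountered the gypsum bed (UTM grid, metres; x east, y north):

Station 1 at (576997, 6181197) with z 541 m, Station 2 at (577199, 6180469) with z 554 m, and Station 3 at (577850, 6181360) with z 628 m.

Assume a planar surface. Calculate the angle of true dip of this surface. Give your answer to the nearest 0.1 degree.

5.7°

Let the plane be z = a·x + b·y + c.
Station 2−Station 1: 202a − 728b = 13;  Station 3−Station 1: 853a + 163b = 87.
Solving gives a = 0.10010, b = 0.00992.
Gradient magnitude |∇z| = √(a² + b²) = √(0.01002 + 0.00010) = 0.10059.
True dip = arctan(0.10059) = 5.7°, dipping toward W (azimuth ≈ 264°).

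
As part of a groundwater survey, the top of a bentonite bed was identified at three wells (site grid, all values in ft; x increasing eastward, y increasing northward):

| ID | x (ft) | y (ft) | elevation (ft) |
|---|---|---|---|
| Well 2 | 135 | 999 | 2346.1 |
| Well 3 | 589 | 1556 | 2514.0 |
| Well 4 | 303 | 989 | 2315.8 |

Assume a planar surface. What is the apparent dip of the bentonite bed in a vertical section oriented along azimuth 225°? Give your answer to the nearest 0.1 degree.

10.9°

Two edge vectors: Well 2→Well 3 = (454, 557, 167.9), Well 2→Well 4 = (168, -10, -30.3).
Normal n = (Well 2→Well 3) × (Well 2→Well 4) = (-15198.1, 41963.4, -98116).
So ∂z/∂x = −n_x/n_z = −0.15490 and ∂z/∂y = −n_y/n_z = 0.42769.
Unit vector along 225° is (sin 225°, cos 225°) = (-0.7071, -0.7071).
Slope in that direction = a·(-0.7071) + b·(-0.7071) = −0.19289.
Apparent dip = arctan|0.19289| = 10.9° (true dip is 24.5°, so apparent ≤ true as expected).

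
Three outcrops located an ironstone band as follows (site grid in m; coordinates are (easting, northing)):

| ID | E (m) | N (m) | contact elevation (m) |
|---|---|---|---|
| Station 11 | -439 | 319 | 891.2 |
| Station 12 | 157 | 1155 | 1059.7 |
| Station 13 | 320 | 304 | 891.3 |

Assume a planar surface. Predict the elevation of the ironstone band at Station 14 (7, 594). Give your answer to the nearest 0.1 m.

Two edge vectors: Station 11→Station 12 = (596, 836, 168.5), Station 11→Station 13 = (759, -15, 0.1).
Normal n = (Station 11→Station 12) × (Station 11→Station 13) = (2611.1, 127831.9, -643464).
So ∂z/∂E = −n_x/n_z = 0.004058 and ∂z/∂N = −n_y/n_z = 0.198662.
Intercept c from Station 11: 891.2 + 1.78 − 63.37 = 829.61.
At (7, 594): z = 0.0 + 118.0 + 829.61 = 947.6 m.

947.6 m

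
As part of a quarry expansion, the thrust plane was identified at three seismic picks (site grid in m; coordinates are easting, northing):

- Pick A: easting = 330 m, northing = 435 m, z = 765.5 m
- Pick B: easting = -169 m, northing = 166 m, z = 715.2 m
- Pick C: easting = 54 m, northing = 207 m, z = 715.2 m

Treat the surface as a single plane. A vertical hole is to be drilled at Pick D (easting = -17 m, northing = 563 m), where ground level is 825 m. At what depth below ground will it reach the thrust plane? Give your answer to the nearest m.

Let the plane be z = a·easting + b·northing + c.
Pick B−Pick A: −499a − 269b = −50.3;  Pick C−Pick A: −276a − 228b = −50.3.
Solving gives a = −0.05217, b = 0.28377.
Then c = 765.5 − a·330 − b·435 = 659.28.
At (-17, 563): z_contact = 0.9 + 159.8 + 659.28 = 819.9 m.
Depth below ground = 825 − 819.9 = 5 m.

5 m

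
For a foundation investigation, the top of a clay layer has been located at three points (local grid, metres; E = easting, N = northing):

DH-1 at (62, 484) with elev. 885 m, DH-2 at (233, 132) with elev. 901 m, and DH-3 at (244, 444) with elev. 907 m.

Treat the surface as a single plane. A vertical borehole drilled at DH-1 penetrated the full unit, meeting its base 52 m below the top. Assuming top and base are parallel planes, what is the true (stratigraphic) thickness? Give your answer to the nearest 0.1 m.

Let the plane be z = a·E + b·N + c.
DH-2−DH-1: 171a − 352b = 16;  DH-3−DH-1: 182a − 40b = 22.
Solving gives a = 0.12414, b = 0.01485.
|∇z| = √(a²+b²) = 0.12503, so dip δ = arctan(0.12503) = 7.13°.
True thickness = vertical thickness × cos δ = 52 × cos 7.13° = 51.6 m.

51.6 m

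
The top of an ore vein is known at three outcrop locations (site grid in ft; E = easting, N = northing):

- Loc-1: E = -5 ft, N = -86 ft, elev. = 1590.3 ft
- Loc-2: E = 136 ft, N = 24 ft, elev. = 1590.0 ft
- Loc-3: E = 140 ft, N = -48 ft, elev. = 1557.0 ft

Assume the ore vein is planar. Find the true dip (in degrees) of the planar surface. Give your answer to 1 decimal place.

Two edge vectors: Loc-1→Loc-2 = (141, 110, -0.3), Loc-1→Loc-3 = (145, 38, -33.3).
Normal n = (Loc-1→Loc-2) × (Loc-1→Loc-3) = (-3651.6, 4651.8, -10592).
So ∂z/∂E = −n_x/n_z = −0.34475 and ∂z/∂N = −n_y/n_z = 0.43918.
Gradient magnitude |∇z| = √(a² + b²) = √(0.11885 + 0.19288) = 0.55833.
True dip = arctan(0.55833) = 29.2°, dipping toward SE (azimuth ≈ 142°).

29.2°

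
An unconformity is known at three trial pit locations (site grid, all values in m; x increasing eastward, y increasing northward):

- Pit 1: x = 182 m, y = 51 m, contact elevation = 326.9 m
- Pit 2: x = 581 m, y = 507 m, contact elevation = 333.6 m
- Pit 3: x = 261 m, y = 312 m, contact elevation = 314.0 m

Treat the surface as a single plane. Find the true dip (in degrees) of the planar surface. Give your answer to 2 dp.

Two edge vectors: Pit 1→Pit 2 = (399, 456, 6.7), Pit 1→Pit 3 = (79, 261, -12.9).
Normal n = (Pit 1→Pit 2) × (Pit 1→Pit 3) = (-7631.1, 5676.4, 68115).
So ∂z/∂x = −n_x/n_z = 0.11203 and ∂z/∂y = −n_y/n_z = −0.08334.
Gradient magnitude |∇z| = √(a² + b²) = √(0.01255 + 0.00694) = 0.13963.
True dip = arctan(0.13963) = 7.95°, dipping toward NW (azimuth ≈ 307°).

7.95°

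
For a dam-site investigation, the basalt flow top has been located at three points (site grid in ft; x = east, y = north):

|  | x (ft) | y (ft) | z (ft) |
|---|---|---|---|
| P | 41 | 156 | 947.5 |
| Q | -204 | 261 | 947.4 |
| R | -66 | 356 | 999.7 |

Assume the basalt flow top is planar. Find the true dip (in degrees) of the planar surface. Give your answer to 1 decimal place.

Let the plane be z = a·x + b·y + c.
Q−P: −245a + 105b = −0.1;  R−P: −107a + 200b = 52.2.
Solving gives a = 0.14566, b = 0.33893.
Gradient magnitude |∇z| = √(a² + b²) = √(0.02122 + 0.11487) = 0.36891.
True dip = arctan(0.36891) = 20.2°, dipping toward SSW (azimuth ≈ 203°).

20.2°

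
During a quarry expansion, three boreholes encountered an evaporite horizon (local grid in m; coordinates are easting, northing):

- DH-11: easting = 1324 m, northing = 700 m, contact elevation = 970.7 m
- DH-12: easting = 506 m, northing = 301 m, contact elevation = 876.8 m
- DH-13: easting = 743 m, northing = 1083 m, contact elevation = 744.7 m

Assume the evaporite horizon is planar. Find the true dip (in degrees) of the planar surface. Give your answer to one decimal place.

Let the plane be z = a·easting + b·northing + c.
DH-12−DH-11: −818a − 399b = −93.9;  DH-13−DH-11: −581a + 383b = −226.
Solving gives a = 0.23140, b = −0.23906.
Gradient magnitude |∇z| = √(a² + b²) = √(0.05354 + 0.05715) = 0.33270.
True dip = arctan(0.33270) = 18.4°, dipping toward NW (azimuth ≈ 316°).

18.4°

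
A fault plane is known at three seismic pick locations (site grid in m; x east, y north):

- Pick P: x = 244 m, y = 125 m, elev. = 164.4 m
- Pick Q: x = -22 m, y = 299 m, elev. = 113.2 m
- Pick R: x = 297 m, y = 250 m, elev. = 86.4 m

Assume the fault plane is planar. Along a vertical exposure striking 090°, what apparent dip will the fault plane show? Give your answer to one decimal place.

Two edge vectors: Pick P→Pick Q = (-266, 174, -51.2), Pick P→Pick R = (53, 125, -78).
Normal n = (Pick P→Pick Q) × (Pick P→Pick R) = (-7172, -23461.6, -42472).
So ∂z/∂x = −n_x/n_z = −0.16886 and ∂z/∂y = −n_y/n_z = −0.55240.
Unit vector along 090° is (sin 90°, cos 90°) = (1.0000, 0.0000).
Slope in that direction = a·(1.0000) + b·(0.0000) = −0.16886.
Apparent dip = arctan|0.16886| = 9.6° (true dip is 30.0°, so apparent ≤ true as expected).

9.6°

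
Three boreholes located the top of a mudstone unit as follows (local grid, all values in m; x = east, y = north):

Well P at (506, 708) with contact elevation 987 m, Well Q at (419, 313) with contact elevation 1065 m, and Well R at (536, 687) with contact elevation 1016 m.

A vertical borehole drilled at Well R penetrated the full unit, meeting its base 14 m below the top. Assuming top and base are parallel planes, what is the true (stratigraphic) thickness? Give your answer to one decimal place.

Let the plane be z = a·x + b·y + c.
Well Q−Well P: −87a − 395b = 78;  Well R−Well P: 30a − 21b = 29.
Solving gives a = 0.71777, b = −0.35556.
|∇z| = √(a²+b²) = 0.80101, so dip δ = arctan(0.80101) = 38.70°.
True thickness = vertical thickness × cos δ = 14 × cos 38.70° = 10.9 m.

10.9 m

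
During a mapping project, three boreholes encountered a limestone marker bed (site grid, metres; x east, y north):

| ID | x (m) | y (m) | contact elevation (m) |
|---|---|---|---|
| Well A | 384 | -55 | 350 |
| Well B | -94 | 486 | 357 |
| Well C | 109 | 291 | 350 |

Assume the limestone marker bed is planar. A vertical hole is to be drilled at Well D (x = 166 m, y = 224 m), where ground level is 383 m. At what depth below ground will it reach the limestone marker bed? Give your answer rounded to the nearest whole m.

34 m

Two edge vectors: Well A→Well B = (-478, 541, 7), Well A→Well C = (-275, 346, 0).
Normal n = (Well A→Well B) × (Well A→Well C) = (-2422, -1925, -16613).
So ∂z/∂x = −n_x/n_z = −0.14579 and ∂z/∂y = −n_y/n_z = −0.11587.
Intercept c from Well A: 350 + 55.98 − 6.37 = 399.61.
At (166, 224): z_contact = −24.2 − 26.0 + 399.61 = 349.5 m.
Depth below ground = 383 − 349.5 = 34 m.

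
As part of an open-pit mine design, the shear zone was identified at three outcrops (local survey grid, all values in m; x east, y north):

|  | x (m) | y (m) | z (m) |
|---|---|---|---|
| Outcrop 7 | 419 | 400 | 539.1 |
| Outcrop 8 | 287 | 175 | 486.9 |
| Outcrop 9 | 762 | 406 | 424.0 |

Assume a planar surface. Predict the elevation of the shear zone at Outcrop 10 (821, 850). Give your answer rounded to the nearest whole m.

596 m

Let the plane be z = a·x + b·y + c.
Outcrop 8−Outcrop 7: −132a − 225b = −52.2;  Outcrop 9−Outcrop 7: 343a + 6b = −115.1.
Solving gives a = −0.34315, b = 0.43331.
Then c = 539.1 − a·419 − b·400 = 509.55.
At (821, 850): z = −281.7 + 368.3 + 509.55 = 596.1 m.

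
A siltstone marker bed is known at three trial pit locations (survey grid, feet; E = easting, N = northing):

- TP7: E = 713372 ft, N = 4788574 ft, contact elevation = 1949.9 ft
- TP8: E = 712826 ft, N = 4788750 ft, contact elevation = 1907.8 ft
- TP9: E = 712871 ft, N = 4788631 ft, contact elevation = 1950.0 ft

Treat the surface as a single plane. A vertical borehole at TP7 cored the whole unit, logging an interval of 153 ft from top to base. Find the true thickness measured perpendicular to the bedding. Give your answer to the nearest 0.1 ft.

Let the plane be z = a·E + b·N + c.
TP8−TP7: −546a + 176b = −42.1;  TP9−TP7: −501a + 57b = 0.1.
Solving gives a = −0.04237, b = −0.37064.
|∇z| = √(a²+b²) = 0.37306, so dip δ = arctan(0.37306) = 20.46°.
True thickness = vertical thickness × cos δ = 153 × cos 20.46° = 143.3 ft.

143.3 ft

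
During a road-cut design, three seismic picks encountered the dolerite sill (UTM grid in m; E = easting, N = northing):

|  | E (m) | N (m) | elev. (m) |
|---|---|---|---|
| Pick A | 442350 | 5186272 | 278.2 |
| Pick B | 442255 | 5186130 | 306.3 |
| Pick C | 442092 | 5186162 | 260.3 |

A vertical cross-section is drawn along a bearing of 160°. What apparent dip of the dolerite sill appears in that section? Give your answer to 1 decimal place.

Two edge vectors: Pick A→Pick B = (-95, -142, 28.1), Pick A→Pick C = (-258, -110, -17.9).
Normal n = (Pick A→Pick B) × (Pick A→Pick C) = (5632.8, -8950.3, -26186).
So ∂z/∂E = −n_x/n_z = 0.21511 and ∂z/∂N = −n_y/n_z = −0.34180.
Unit vector along 160° is (sin 160°, cos 160°) = (0.3420, -0.9397).
Slope in that direction = a·(0.3420) + b·(-0.9397) = 0.39476.
Apparent dip = arctan|0.39476| = 21.5° (true dip is 22.0°, so apparent ≤ true as expected).

21.5°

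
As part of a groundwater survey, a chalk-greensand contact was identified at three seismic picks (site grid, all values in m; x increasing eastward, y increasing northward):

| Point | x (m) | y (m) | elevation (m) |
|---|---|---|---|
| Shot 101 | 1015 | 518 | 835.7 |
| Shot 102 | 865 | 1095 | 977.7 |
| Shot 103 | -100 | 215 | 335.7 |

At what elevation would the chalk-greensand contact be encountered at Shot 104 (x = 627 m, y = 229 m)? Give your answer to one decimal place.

Two edge vectors: Shot 101→Shot 102 = (-150, 577, 142), Shot 101→Shot 103 = (-1115, -303, -500).
Normal n = (Shot 101→Shot 102) × (Shot 101→Shot 103) = (-245474, -233330, 688805).
So ∂z/∂x = −n_x/n_z = 0.356377 and ∂z/∂y = −n_y/n_z = 0.338746.
Intercept c from Shot 101: 835.7 − 361.72 − 175.47 = 298.51.
At (627, 229): z = 223.4 + 77.6 + 298.51 = 599.5 m.

599.5 m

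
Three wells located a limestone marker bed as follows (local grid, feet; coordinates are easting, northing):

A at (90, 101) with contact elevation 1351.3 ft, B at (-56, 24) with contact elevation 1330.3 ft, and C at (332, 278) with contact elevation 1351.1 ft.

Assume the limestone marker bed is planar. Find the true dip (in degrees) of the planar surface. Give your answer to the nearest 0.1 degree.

Let the plane be z = a·easting + b·northing + c.
B−A: −146a − 77b = −21;  C−A: 242a + 177b = −0.2.
Solving gives a = 0.51781, b = −0.70910.
Gradient magnitude |∇z| = √(a² + b²) = √(0.26813 + 0.50282) = 0.87804.
True dip = arctan(0.87804) = 41.3°, dipping toward NW (azimuth ≈ 324°).

41.3°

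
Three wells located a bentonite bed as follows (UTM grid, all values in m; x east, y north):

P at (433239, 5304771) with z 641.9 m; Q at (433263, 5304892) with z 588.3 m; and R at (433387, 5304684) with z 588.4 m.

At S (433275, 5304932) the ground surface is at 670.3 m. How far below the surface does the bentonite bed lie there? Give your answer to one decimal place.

Two edge vectors: P→Q = (24, 121, -53.6), P→R = (148, -87, -53.5).
Normal n = (P→Q) × (P→R) = (-11136.7, -6648.8, -19996).
So ∂z/∂x = −n_x/n_z = −0.556946389 and ∂z/∂y = −n_y/n_z = −0.332506501.
Intercept c from P: 641.9 + 241290.90 + 1763870.85 = 2005803.64.
At (433275, 5304932): z_contact = −241310.95 − 1763924.38 + 2005803.64 = 568.32 m.
Depth below ground = 670.3 − 568.32 = 102.0 m.

102.0 m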